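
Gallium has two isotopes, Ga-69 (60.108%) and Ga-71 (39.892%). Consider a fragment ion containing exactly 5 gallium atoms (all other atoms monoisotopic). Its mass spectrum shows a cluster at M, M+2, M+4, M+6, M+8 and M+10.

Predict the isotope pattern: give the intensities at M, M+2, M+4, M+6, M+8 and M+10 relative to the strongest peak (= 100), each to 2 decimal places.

22.70 : 75.34 : 100.00 : 66.37 : 22.02 : 2.92

Each Ga atom is independently Ga-69 (p = 0.60108) or Ga-71 (q = 0.39892); the cluster is the binomial expansion (p + q)^5.
P(M) = 0.60108^5 = 0.078462
P(M+2) = 5 × 0.60108^4 × 0.39892^1 = 0.260366
P(M+4) = 10 × 0.60108^3 × 0.39892^2 = 0.345596
P(M+6) = 10 × 0.60108^2 × 0.39892^3 = 0.229362
P(M+8) = 5 × 0.60108^1 × 0.39892^4 = 0.076111
P(M+10) = 0.39892^5 = 0.010103
The M+4 peak is largest (0.345596); scaling to 100 gives 22.70 : 75.34 : 100.00 : 66.37 : 22.02 : 2.92.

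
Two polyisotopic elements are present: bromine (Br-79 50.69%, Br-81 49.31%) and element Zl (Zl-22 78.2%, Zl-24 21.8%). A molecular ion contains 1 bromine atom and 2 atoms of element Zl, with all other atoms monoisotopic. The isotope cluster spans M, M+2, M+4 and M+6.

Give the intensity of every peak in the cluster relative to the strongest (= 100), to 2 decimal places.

65.35 : 100.00 : 40.52 : 4.94

Bromine pattern (n=1): 0.5069 : 0.4931
Element Zl pattern (n=2): 0.611524 : 0.340952 : 0.047524
Convolve the two distributions (both contribute in 2-u steps):
  M: 0.5069×0.611524 = 0.309982
  M+2: 0.5069×0.340952 + 0.4931×0.611524 = 0.474371
  M+4: 0.5069×0.047524 + 0.4931×0.340952 = 0.192213
  M+6: 0.4931×0.047524 = 0.023434
Scale to base peak (0.474371) = 100: 65.35 : 100.00 : 40.52 : 4.94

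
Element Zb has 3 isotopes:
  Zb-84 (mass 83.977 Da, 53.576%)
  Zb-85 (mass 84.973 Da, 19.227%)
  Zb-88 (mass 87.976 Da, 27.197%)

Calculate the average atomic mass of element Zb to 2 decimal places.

Average mass = Σ (abundance × isotope mass) = 0.53576 × 83.977 + 0.19227 × 84.973 + 0.27197 × 87.976
= 44.9915 + 16.3378 + 23.9268 = 85.2561 Da

85.26 Da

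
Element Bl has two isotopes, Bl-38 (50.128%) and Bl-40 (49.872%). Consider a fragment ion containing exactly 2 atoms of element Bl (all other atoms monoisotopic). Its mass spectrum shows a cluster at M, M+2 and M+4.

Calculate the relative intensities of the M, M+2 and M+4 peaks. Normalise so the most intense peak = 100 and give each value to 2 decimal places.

50.26 : 100.00 : 49.74

The 2 Bl atoms are independent, so intensities follow the terms of (0.50128 + 0.49872)^2.
P(M) = 0.50128^2 = 0.251282
P(M+2) = 2 × 0.50128^1 × 0.49872^1 = 0.499997
P(M+4) = 0.49872^2 = 0.248722
The M+2 peak is largest (0.499997); scaling to 100 gives 50.26 : 100.00 : 49.74.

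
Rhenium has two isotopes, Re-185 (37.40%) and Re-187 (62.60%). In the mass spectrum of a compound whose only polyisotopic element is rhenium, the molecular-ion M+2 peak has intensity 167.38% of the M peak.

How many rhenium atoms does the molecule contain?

For n independent Re atoms, I(M+2)/I(M) = n · (abundance Re-187) / (abundance Re-185) = n · 0.6260/0.3740.
n = 1.6738 × 0.3740/0.6260 = 1.00 ≈ 1

1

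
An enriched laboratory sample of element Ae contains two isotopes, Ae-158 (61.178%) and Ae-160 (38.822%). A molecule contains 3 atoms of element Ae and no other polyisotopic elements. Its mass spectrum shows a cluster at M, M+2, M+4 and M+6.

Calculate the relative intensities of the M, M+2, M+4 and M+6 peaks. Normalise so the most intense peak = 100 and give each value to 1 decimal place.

Expanding (0.61178 + 0.38822)^3:
P(M) = 0.61178^3 = 0.228974
P(M+2) = 3 × 0.61178^2 × 0.38822^1 = 0.435903
P(M+4) = 3 × 0.61178^1 × 0.38822^2 = 0.276613
P(M+6) = 0.38822^3 = 0.058510
The M+2 peak is largest (0.435903); scaling to 100 gives 52.5 : 100.0 : 63.5 : 13.4.

52.5 : 100.0 : 63.5 : 13.4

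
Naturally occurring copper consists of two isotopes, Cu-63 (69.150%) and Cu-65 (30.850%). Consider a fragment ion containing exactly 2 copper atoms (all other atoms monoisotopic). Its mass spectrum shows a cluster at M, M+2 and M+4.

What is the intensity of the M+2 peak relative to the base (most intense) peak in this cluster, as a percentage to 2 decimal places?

89.23%

(0.69150 + 0.30850)^2 gives M 0.4782, M+2 0.4267, M+4 0.0952; the largest is M.
P(M) = C(2,0) × 0.69150^2 × 0.30850^0 = 1 × 0.47817225 × 1.0000 = 0.478172 (base)
P(M+2) = C(2,1) × 0.69150^1 × 0.30850^1 = 2 × 0.6915 × 0.3085 = 0.426656
Relative intensity = 0.426656 / 0.478172 × 100 = 89.23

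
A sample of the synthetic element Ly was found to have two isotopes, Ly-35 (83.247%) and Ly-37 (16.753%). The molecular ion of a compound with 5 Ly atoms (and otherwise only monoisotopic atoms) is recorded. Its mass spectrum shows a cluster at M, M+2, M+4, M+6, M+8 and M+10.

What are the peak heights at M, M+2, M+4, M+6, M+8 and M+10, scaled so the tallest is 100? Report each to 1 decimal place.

Each Ly atom is independently Ly-35 (p = 0.83247) or Ly-37 (q = 0.16753); the cluster is the binomial expansion (p + q)^5.
P(M) = 0.83247^5 = 0.399800
P(M+2) = 5 × 0.83247^4 × 0.16753^1 = 0.402288
P(M+4) = 10 × 0.83247^3 × 0.16753^2 = 0.161916
P(M+6) = 10 × 0.83247^2 × 0.16753^3 = 0.032585
P(M+8) = 5 × 0.83247^1 × 0.16753^4 = 0.003279
P(M+10) = 0.16753^5 = 0.000132
The M+2 peak is largest (0.402288); scaling to 100 gives 99.4 : 100.0 : 40.2 : 8.1 : 0.8 : 0.0.

99.4 : 100.0 : 40.2 : 8.1 : 0.8 : 0.0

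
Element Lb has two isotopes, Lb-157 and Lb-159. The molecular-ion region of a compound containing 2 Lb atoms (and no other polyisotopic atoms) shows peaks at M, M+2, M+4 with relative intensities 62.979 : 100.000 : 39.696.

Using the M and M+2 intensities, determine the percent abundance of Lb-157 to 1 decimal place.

55.7%

If p is the fraction of Lb that is Lb-157, then I(M+2)/I(M) = [C(2,1)·p^1·(1−p)] / p^2 = 2·(1−p)/p = 100.000/62.979 = 1.5878
(1−p)/p = 1.5878/2 = 0.7939  ⇒  p = 1/(1 + 0.7939) = 0.5574
Lb-157: 55.7%, Lb-159: 44.3%.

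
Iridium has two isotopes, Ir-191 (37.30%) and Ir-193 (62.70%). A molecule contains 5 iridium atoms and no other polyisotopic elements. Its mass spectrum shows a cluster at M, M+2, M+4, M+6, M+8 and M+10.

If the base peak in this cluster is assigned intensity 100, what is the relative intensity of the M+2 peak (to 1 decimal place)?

Binomial terms of (0.3730 + 0.6270)^5: M 0.0072, M+2 0.0607, M+4 0.2040, M+6 0.3429, M+8 0.2882, M+10 0.0969 → M+6 is the base peak.
P(M+6) = C(5,3) × 0.3730^2 × 0.6270^3 = 10 × 0.139129 × 0.24649188 = 0.342942 (base)
P(M+2) = C(5,1) × 0.3730^4 × 0.6270^1 = 5 × 0.01935688 × 0.6270 = 0.060684
Relative intensity = 0.060684 / 0.342942 × 100 = 17.7

17.7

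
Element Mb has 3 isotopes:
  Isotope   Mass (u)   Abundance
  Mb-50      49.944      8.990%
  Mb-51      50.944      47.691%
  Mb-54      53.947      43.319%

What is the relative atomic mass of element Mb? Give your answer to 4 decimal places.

52.1550 u

Weight each isotope mass by its fractional abundance: 0.08990 × 49.944 + 0.47691 × 50.944 + 0.43319 × 53.947
= 4.48997 + 24.29570 + 23.36930 = 52.15497 u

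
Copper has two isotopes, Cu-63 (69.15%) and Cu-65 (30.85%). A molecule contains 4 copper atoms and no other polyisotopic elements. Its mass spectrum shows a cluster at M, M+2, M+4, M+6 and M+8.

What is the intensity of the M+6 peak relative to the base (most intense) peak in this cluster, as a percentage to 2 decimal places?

Binomial terms of (0.6915 + 0.3085)^4: M 0.2286, M+2 0.4080, M+4 0.2731, M+6 0.0812, M+8 0.0091 → M+2 is the base peak.
P(M+2) = C(4,1) × 0.6915^3 × 0.3085^1 = 4 × 0.33065611 × 0.3085 = 0.408030 (base)
P(M+6) = C(4,3) × 0.6915^1 × 0.3085^3 = 4 × 0.6915 × 0.02936064 = 0.081212
Relative intensity = 0.081212 / 0.408030 × 100 = 19.90

19.90%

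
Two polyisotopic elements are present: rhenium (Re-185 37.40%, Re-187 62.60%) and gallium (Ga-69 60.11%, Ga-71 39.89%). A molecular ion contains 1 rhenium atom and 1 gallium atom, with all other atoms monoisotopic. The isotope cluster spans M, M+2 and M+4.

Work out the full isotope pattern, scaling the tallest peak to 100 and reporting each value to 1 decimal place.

Rhenium pattern (n=1): 0.3740 : 0.6260
Gallium pattern (n=1): 0.6011 : 0.3989
Convolve the two distributions (both contribute in 2-u steps):
  M: 0.3740×0.6011 = 0.224811
  M+2: 0.3740×0.3989 + 0.6260×0.6011 = 0.525477
  M+4: 0.6260×0.3989 = 0.249711
Scale to base peak (0.525477) = 100: 42.8 : 100.0 : 47.5

42.8 : 100.0 : 47.5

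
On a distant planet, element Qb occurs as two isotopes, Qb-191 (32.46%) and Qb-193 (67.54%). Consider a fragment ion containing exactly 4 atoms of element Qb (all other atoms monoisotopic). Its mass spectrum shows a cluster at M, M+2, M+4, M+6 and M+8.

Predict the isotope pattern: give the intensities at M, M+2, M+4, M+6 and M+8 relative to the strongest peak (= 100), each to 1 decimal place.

2.8 : 23.1 : 72.1 : 100.0 : 52.0

The 4 Qb atoms are independent, so intensities follow the terms of (0.3246 + 0.6754)^4.
P(M) = 0.3246^4 = 0.011102
P(M+2) = 4 × 0.3246^3 × 0.6754^1 = 0.092399
P(M+4) = 6 × 0.3246^2 × 0.6754^2 = 0.288383
P(M+6) = 4 × 0.3246^1 × 0.6754^3 = 0.400029
P(M+8) = 0.6754^4 = 0.208087
The M+6 peak is largest (0.400029); scaling to 100 gives 2.8 : 23.1 : 72.1 : 100.0 : 52.0.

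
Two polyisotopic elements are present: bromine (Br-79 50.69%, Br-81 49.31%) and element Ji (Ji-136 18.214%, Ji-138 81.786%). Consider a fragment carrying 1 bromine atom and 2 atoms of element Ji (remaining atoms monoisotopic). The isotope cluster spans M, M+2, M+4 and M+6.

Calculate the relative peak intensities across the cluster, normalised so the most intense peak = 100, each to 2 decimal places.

3.46 : 34.44 : 100.00 : 67.87

Bromine pattern (n=1): 0.5069 : 0.4931
Element Ji pattern (n=2): 0.03317498 : 0.29793004 : 0.66889498
Convolve the two distributions (both contribute in 2-u steps):
  M: 0.5069×0.03317498 = 0.016816
  M+2: 0.5069×0.29793004 + 0.4931×0.03317498 = 0.167379
  M+4: 0.5069×0.66889498 + 0.4931×0.29793004 = 0.485972
  M+6: 0.4931×0.66889498 = 0.329832
Scale to base peak (0.485972) = 100: 3.46 : 34.44 : 100.00 : 67.87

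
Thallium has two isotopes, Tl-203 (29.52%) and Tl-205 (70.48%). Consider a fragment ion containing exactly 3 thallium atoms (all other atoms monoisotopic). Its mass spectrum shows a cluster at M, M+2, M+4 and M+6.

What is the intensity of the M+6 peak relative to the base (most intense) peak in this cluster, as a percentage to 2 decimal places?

(0.2952 + 0.7048)^3 gives M 0.0257, M+2 0.1843, M+4 0.4399, M+6 0.3501; the largest is M+4.
P(M+4) = C(3,2) × 0.2952^1 × 0.7048^2 = 3 × 0.2952 × 0.49674304 = 0.439916 (base)
P(M+6) = C(3,3) × 0.2952^0 × 0.7048^3 = 1 × 1.0000 × 0.35010449 = 0.350104
Relative intensity = 0.350104 / 0.439916 × 100 = 79.58

79.58%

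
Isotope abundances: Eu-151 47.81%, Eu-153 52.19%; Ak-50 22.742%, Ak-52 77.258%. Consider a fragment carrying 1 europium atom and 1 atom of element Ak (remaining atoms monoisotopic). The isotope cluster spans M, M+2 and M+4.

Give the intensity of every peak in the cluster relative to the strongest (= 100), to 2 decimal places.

22.28 : 100.00 : 82.61

Europium pattern (n=1): 0.4781 : 0.5219
Element Ak pattern (n=1): 0.22742 : 0.77258
Convolve the two distributions (both contribute in 2-u steps):
  M: 0.4781×0.22742 = 0.108730
  M+2: 0.4781×0.77258 + 0.5219×0.22742 = 0.488061
  M+4: 0.5219×0.77258 = 0.403210
Scale to base peak (0.488061) = 100: 22.28 : 100.00 : 82.61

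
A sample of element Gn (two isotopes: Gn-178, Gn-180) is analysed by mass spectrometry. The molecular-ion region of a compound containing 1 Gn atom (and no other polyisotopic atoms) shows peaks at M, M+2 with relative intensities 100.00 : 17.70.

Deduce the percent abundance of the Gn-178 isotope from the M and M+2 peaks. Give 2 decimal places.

84.96%

If p is the fraction of Gn that is Gn-178, then I(M+2)/I(M) = [C(1,1)·p^0·(1−p)] / p^1 = 1·(1−p)/p = 17.70/100.00 = 0.1770
(1−p)/p = 0.1770/1 = 0.1770  ⇒  p = 1/(1 + 0.1770) = 0.8496
Gn-178: 84.96%, Gn-180: 15.04%.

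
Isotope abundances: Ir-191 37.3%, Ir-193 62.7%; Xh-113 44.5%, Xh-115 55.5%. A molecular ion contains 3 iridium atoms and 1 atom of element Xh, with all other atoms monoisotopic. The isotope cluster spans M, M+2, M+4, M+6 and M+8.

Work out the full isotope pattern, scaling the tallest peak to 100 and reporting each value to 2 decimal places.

Iridium pattern (n=3): 0.05189512 : 0.26170165 : 0.43991135 : 0.24649188
Element Xh pattern (n=1): 0.4450 : 0.5550
Convolve the two distributions (both contribute in 2-u steps):
  M: 0.05189512×0.4450 = 0.023093
  M+2: 0.05189512×0.5550 + 0.26170165×0.4450 = 0.145259
  M+4: 0.26170165×0.5550 + 0.43991135×0.4450 = 0.341005
  M+6: 0.43991135×0.5550 + 0.24649188×0.4450 = 0.353840
  M+8: 0.24649188×0.5550 = 0.136803
Scale to base peak (0.353840) = 100: 6.53 : 41.05 : 96.37 : 100.00 : 38.66

6.53 : 41.05 : 96.37 : 100.00 : 38.66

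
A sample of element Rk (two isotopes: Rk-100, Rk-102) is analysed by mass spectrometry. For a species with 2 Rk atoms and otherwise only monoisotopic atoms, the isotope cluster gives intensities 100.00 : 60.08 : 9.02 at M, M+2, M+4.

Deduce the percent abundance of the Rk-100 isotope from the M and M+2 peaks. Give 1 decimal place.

If p is the fraction of Rk that is Rk-100, then I(M+2)/I(M) = [C(2,1)·p^1·(1−p)] / p^2 = 2·(1−p)/p = 60.08/100.00 = 0.6008
(1−p)/p = 0.6008/2 = 0.3004  ⇒  p = 1/(1 + 0.3004) = 0.7690
Rk-100: 76.9%, Rk-102: 23.1%.

76.9%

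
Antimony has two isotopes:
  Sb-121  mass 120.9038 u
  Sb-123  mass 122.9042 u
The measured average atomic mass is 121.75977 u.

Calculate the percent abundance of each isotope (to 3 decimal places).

Writing the weighted mean with unknown fraction x of Sb-121:
120.9038·x + 122.9042·(1 − x) = 121.75977
(120.9038 − 122.9042)·x = 121.75977 − 122.9042
x = -1.14443 / -2.0004 = 0.57210 → 57.210% Sb-121, 42.790% Sb-123.

Sb-121: 57.210%, Sb-123: 42.790%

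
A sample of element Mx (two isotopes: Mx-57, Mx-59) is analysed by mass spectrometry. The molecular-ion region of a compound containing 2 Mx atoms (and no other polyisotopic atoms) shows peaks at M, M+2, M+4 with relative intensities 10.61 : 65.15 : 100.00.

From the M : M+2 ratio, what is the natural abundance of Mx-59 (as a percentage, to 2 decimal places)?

Let p = fractional abundance of Mx-57. I(M+2)/I(M) = [C(2,1)·p^1·(1−p)] / p^2 = 2·(1−p)/p = 65.15/10.61 = 6.1404
(1−p)/p = 6.1404/2 = 3.0702  ⇒  p = 1/(1 + 3.0702) = 0.2457
Mx-57: 24.57%, Mx-59: 75.43%.

75.43%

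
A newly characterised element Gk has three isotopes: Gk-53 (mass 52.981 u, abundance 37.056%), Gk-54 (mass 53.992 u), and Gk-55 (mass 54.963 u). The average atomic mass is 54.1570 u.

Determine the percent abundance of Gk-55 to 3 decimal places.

55.575%

Let x and y be the fractions of Gk-54 and Gk-55. Then x + y = 1 − 0.37056 = 0.62944 and 53.992x + 54.963y = 54.1570 − 0.37056×52.981 = 34.52436064.
Substituting: 53.992x + 54.963(0.62944 − x) = 34.52436064
(53.992 − 54.963)x = -0.07155008  ⇒  x = 0.07369, y = 0.55575
Gk-54: 7.369%, Gk-55: 55.575%.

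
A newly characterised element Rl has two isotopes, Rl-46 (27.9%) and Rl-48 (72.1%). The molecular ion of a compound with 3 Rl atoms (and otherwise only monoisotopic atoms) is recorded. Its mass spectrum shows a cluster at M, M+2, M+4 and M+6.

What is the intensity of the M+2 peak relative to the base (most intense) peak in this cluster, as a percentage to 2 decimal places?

38.70%

Term probabilities: M 0.0217, M+2 0.1684, M+4 0.4351, M+6 0.3748. Base peak = M+4.
P(M+4) = C(3,2) × 0.279^1 × 0.721^2 = 3 × 0.2790 × 0.519841 = 0.435107 (base)
P(M+2) = C(3,1) × 0.279^2 × 0.721^1 = 3 × 0.077841 × 0.7210 = 0.168370
Relative intensity = 0.168370 / 0.435107 × 100 = 38.70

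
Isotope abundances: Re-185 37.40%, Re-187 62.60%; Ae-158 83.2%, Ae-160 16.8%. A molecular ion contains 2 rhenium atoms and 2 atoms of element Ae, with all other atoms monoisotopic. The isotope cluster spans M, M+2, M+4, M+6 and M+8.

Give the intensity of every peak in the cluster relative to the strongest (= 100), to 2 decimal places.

23.84 : 89.44 : 100.00 : 30.23 : 2.72

Rhenium pattern (n=2): 0.139876 : 0.468248 : 0.391876
Element Ae pattern (n=2): 0.692224 : 0.279552 : 0.028224
Convolve the two distributions (both contribute in 2-u steps):
  M: 0.139876×0.692224 = 0.096826
  M+2: 0.139876×0.279552 + 0.468248×0.692224 = 0.363235
  M+4: 0.139876×0.028224 + 0.468248×0.279552 + 0.391876×0.692224 = 0.406113
  M+6: 0.468248×0.028224 + 0.391876×0.279552 = 0.122766
  M+8: 0.391876×0.028224 = 0.011060
Scale to base peak (0.406113) = 100: 23.84 : 89.44 : 100.00 : 30.23 : 2.72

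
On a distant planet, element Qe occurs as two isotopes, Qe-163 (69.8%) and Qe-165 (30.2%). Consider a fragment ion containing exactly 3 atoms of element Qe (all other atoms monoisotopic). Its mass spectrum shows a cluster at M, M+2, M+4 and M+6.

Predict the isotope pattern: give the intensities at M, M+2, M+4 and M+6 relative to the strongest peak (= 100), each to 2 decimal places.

77.04 : 100.00 : 43.27 : 6.24

The 3 Qe atoms are independent, so intensities follow the terms of (0.698 + 0.302)^3.
P(M) = 0.698^3 = 0.340068
P(M+2) = 3 × 0.698^2 × 0.302^1 = 0.441407
P(M+4) = 3 × 0.698^1 × 0.302^2 = 0.190981
P(M+6) = 0.302^3 = 0.027544
The M+2 peak is largest (0.441407); scaling to 100 gives 77.04 : 100.00 : 43.27 : 6.24.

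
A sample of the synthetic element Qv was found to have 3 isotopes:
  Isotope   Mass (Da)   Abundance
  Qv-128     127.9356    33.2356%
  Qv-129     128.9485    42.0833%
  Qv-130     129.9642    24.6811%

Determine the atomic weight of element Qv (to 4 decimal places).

Weight each isotope mass by its fractional abundance: 0.332356 × 127.9356 + 0.420833 × 128.9485 + 0.246811 × 129.9642
= 42.52016 + 54.26578 + 32.07659 = 128.86253 Da

128.8625 Da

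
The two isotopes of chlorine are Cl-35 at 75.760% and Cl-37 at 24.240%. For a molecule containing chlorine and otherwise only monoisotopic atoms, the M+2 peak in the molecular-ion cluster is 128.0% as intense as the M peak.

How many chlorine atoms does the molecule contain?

The M+2/M ratio from n Cl atoms is n · q/p = n · 0.24240/0.75760.
n = 1.280 × 0.75760/0.24240 = 4.00 ≈ 4

4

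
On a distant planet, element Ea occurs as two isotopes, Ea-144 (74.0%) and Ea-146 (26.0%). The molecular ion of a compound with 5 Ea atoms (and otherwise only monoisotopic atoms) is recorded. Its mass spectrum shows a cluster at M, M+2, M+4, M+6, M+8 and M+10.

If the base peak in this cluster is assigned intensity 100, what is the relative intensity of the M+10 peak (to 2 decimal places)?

0.30

Binomial terms of (0.740 + 0.260)^5: M 0.2219, M+2 0.3898, M+4 0.2739, M+6 0.0962, M+8 0.0169, M+10 0.0012 → M+2 is the base peak.
P(M+2) = C(5,1) × 0.740^4 × 0.260^1 = 5 × 0.29986576 × 0.2600 = 0.389825 (base)
P(M+10) = C(5,5) × 0.740^0 × 0.260^5 = 1 × 1.0000 × 0.00118814 = 0.001188
Relative intensity = 0.001188 / 0.389825 × 100 = 0.30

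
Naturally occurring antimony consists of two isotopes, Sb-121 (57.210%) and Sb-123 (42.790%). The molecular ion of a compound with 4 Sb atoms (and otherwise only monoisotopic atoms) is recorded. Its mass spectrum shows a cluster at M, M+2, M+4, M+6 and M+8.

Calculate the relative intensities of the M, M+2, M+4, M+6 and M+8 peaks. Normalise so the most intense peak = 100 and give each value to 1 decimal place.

29.8 : 89.1 : 100.0 : 49.9 : 9.3

Expanding (0.57210 + 0.42790)^4:
P(M) = 0.57210^4 = 0.107124
P(M+2) = 4 × 0.57210^3 × 0.42790^1 = 0.320493
P(M+4) = 6 × 0.57210^2 × 0.42790^2 = 0.359567
P(M+6) = 4 × 0.57210^1 × 0.42790^3 = 0.179291
P(M+8) = 0.42790^4 = 0.033525
The M+4 peak is largest (0.359567); scaling to 100 gives 29.8 : 89.1 : 100.0 : 49.9 : 9.3.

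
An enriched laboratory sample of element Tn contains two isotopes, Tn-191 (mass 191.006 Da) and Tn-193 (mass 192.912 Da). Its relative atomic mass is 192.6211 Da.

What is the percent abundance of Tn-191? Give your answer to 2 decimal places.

15.26%

Writing the weighted mean with unknown fraction x of Tn-191:
191.006·x + 192.912·(1 − x) = 192.6211
(191.006 − 192.912)·x = 192.6211 − 192.912
x = -0.2909 / -1.906 = 0.15262 → 15.26% Tn-191, 84.74% Tn-193.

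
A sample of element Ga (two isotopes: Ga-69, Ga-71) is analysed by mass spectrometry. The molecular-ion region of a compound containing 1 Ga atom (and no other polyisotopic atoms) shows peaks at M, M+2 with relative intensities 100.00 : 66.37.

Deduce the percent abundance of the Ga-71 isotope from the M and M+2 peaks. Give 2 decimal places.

If p is the fraction of Ga that is Ga-69, then I(M+2)/I(M) = [C(1,1)·p^0·(1−p)] / p^1 = 1·(1−p)/p = 66.37/100.00 = 0.6637
(1−p)/p = 0.6637/1 = 0.6637  ⇒  p = 1/(1 + 0.6637) = 0.6011
Ga-69: 60.11%, Ga-71: 39.89%.

39.89%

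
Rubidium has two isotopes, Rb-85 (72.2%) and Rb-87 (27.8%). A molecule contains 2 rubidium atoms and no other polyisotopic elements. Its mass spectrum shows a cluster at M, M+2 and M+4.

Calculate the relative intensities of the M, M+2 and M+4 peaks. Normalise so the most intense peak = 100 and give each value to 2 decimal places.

100.00 : 77.01 : 14.83

The 2 Rb atoms are independent, so intensities follow the terms of (0.722 + 0.278)^2.
P(M) = 0.722^2 = 0.521284
P(M+2) = 2 × 0.722^1 × 0.278^1 = 0.401432
P(M+4) = 0.278^2 = 0.077284
The M peak is largest (0.521284); scaling to 100 gives 100.00 : 77.01 : 14.83.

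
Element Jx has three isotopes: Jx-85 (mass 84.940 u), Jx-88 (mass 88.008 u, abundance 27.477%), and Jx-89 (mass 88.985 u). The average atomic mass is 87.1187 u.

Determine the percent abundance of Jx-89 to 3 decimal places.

33.021%

The remaining 72.523% is split between Jx-85 (fraction x) and Jx-89 (fraction 0.72523 − x).
Substituting: 84.940x + 88.985(0.72523 − x) = 62.93674184
(84.940 − 88.985)x = -1.59784971  ⇒  x = 0.39502, y = 0.33021
Jx-85: 39.502%, Jx-89: 33.021%.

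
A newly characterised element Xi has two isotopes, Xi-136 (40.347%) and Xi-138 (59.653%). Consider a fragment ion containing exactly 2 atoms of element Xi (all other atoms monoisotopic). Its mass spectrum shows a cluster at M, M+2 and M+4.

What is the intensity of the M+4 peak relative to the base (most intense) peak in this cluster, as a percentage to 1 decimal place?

73.9%

Term probabilities: M 0.1628, M+2 0.4814, M+4 0.3558. Base peak = M+2.
P(M+2) = C(2,1) × 0.40347^1 × 0.59653^1 = 2 × 0.40347 × 0.59653 = 0.481364 (base)
P(M+4) = C(2,2) × 0.40347^0 × 0.59653^2 = 1 × 1.0000 × 0.35584804 = 0.355848
Relative intensity = 0.355848 / 0.481364 × 100 = 73.9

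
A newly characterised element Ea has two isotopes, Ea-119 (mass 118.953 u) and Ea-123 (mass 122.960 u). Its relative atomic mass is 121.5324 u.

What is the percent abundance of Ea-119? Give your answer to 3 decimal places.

Writing the weighted mean with unknown fraction x of Ea-119:
118.953·x + 122.960·(1 − x) = 121.5324
(118.953 − 122.960)·x = 121.5324 − 122.960
x = -1.4276 / -4.007 = 0.35628 → 35.628% Ea-119, 64.372% Ea-123.

35.628%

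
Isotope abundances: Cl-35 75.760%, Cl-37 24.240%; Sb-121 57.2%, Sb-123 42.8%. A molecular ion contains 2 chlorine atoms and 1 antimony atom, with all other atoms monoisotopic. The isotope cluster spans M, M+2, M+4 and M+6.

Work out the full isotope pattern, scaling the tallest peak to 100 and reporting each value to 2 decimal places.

72.04 : 100.00 : 41.87 : 5.52

Chlorine pattern (n=2): 0.57395776 : 0.36728448 : 0.05875776
Antimony pattern (n=1): 0.5720 : 0.4280
Convolve the two distributions (both contribute in 2-u steps):
  M: 0.57395776×0.5720 = 0.328304
  M+2: 0.57395776×0.4280 + 0.36728448×0.5720 = 0.455741
  M+4: 0.36728448×0.4280 + 0.05875776×0.5720 = 0.190807
  M+6: 0.05875776×0.4280 = 0.025148
Scale to base peak (0.455741) = 100: 72.04 : 100.00 : 41.87 : 5.52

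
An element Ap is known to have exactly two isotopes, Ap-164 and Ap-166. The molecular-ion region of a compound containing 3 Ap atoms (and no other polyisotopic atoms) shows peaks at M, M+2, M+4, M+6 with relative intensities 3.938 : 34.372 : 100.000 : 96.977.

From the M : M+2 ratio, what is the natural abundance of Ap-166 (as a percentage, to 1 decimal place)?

Let p = fractional abundance of Ap-164. I(M+2)/I(M) = [C(3,1)·p^2·(1−p)] / p^3 = 3·(1−p)/p = 34.372/3.938 = 8.7283
(1−p)/p = 8.7283/3 = 2.9094  ⇒  p = 1/(1 + 2.9094) = 0.2558
Ap-164: 25.6%, Ap-166: 74.4%.

74.4%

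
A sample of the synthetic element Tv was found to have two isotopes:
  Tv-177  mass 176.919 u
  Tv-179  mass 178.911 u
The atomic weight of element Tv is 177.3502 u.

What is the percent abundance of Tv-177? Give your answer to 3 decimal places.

With x = fraction of Tv-177 (so Tv-179 is 1 − x):
176.919·x + 178.911·(1 − x) = 177.3502
(176.919 − 178.911)·x = 177.3502 − 178.911
x = -1.5608 / -1.992 = 0.78353 → 78.353% Tv-177, 21.647% Tv-179.

78.353%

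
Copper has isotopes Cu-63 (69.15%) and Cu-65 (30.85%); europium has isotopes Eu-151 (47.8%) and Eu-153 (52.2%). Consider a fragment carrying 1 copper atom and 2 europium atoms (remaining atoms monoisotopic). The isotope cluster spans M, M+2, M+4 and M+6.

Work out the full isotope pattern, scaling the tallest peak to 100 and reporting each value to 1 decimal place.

Copper pattern (n=1): 0.6915 : 0.3085
Europium pattern (n=2): 0.228484 : 0.499032 : 0.272484
Convolve the two distributions (both contribute in 2-u steps):
  M: 0.6915×0.228484 = 0.157997
  M+2: 0.6915×0.499032 + 0.3085×0.228484 = 0.415568
  M+4: 0.6915×0.272484 + 0.3085×0.499032 = 0.342374
  M+6: 0.3085×0.272484 = 0.084061
Scale to base peak (0.415568) = 100: 38.0 : 100.0 : 82.4 : 20.2

38.0 : 100.0 : 82.4 : 20.2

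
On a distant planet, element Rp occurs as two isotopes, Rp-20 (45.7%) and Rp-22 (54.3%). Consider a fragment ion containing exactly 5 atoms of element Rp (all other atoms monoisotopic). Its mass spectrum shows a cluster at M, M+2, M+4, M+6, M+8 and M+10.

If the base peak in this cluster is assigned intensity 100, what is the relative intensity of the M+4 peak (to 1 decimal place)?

Binomial terms of (0.457 + 0.543)^5: M 0.0199, M+2 0.1184, M+4 0.2814, M+6 0.3344, M+8 0.1986, M+10 0.0472 → M+6 is the base peak.
P(M+6) = C(5,3) × 0.457^2 × 0.543^3 = 10 × 0.208849 × 0.16010301 = 0.334374 (base)
P(M+4) = C(5,2) × 0.457^3 × 0.543^2 = 10 × 0.09544399 × 0.294849 = 0.281416
Relative intensity = 0.281416 / 0.334374 × 100 = 84.2

84.2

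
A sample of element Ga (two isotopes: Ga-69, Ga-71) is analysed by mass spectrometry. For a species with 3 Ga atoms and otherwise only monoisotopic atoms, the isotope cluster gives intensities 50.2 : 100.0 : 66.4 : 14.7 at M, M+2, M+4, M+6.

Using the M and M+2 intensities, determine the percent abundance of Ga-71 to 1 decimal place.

39.9%

Write p for the Ga-69 fraction. I(M+2)/I(M) = [C(3,1)·p^2·(1−p)] / p^3 = 3·(1−p)/p = 100.0/50.2 = 1.9920
(1−p)/p = 1.9920/3 = 0.6640  ⇒  p = 1/(1 + 0.6640) = 0.6010
Ga-69: 60.1%, Ga-71: 39.9%.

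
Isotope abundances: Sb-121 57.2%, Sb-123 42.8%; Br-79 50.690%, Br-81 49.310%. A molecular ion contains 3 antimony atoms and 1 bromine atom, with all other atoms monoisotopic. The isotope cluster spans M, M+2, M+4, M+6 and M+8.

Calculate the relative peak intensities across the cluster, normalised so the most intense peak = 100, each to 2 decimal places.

Antimony pattern (n=3): 0.18714925 : 0.42010426 : 0.31434374 : 0.07840275
Bromine pattern (n=1): 0.5069 : 0.4931
Convolve the two distributions (both contribute in 2-u steps):
  M: 0.18714925×0.5069 = 0.094866
  M+2: 0.18714925×0.4931 + 0.42010426×0.5069 = 0.305234
  M+4: 0.42010426×0.4931 + 0.31434374×0.5069 = 0.366494
  M+6: 0.31434374×0.4931 + 0.07840275×0.5069 = 0.194745
  M+8: 0.07840275×0.4931 = 0.038660
Scale to base peak (0.366494) = 100: 25.88 : 83.28 : 100.00 : 53.14 : 10.55

25.88 : 83.28 : 100.00 : 53.14 : 10.55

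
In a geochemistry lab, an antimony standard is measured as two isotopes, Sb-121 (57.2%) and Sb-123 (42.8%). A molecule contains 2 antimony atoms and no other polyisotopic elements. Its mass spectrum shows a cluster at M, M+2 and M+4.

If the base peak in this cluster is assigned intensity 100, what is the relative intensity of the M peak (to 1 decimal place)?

66.8

Binomial terms of (0.572 + 0.428)^2: M 0.3272, M+2 0.4896, M+4 0.1832 → M+2 is the base peak.
P(M+2) = C(2,1) × 0.572^1 × 0.428^1 = 2 × 0.5720 × 0.4280 = 0.489632 (base)
P(M) = C(2,0) × 0.572^2 × 0.428^0 = 1 × 0.327184 × 1.0000 = 0.327184
Relative intensity = 0.327184 / 0.489632 × 100 = 66.8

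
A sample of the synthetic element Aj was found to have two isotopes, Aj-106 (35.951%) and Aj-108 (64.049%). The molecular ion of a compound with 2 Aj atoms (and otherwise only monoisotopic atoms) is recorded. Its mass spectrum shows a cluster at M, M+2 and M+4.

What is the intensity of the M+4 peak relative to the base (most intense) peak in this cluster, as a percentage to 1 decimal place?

(0.35951 + 0.64049)^2 gives M 0.1292, M+2 0.4605, M+4 0.4102; the largest is M+2.
P(M+2) = C(2,1) × 0.35951^1 × 0.64049^1 = 2 × 0.35951 × 0.64049 = 0.460525 (base)
P(M+4) = C(2,2) × 0.35951^0 × 0.64049^2 = 1 × 1.0000 × 0.41022744 = 0.410227
Relative intensity = 0.410227 / 0.460525 × 100 = 89.1

89.1%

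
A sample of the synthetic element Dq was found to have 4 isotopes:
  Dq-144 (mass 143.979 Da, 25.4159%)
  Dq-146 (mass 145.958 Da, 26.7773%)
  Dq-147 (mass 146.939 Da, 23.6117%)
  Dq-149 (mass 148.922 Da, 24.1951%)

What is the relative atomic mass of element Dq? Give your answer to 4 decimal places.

146.4038 Da

The abundance-weighted mean is 0.254159 × 143.979 + 0.267773 × 145.958 + 0.236117 × 146.939 + 0.241951 × 148.922
= 36.59356 + 39.08361 + 34.69480 + 36.03183 = 146.40380 Da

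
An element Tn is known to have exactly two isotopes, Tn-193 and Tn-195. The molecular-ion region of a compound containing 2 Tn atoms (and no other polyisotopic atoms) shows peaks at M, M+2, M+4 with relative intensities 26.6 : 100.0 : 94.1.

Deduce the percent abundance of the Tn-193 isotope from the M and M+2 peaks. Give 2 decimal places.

If p is the fraction of Tn that is Tn-193, then I(M+2)/I(M) = [C(2,1)·p^1·(1−p)] / p^2 = 2·(1−p)/p = 100.0/26.6 = 3.7594
(1−p)/p = 3.7594/2 = 1.8797  ⇒  p = 1/(1 + 1.8797) = 0.3473
Tn-193: 34.73%, Tn-195: 65.27%.

34.73%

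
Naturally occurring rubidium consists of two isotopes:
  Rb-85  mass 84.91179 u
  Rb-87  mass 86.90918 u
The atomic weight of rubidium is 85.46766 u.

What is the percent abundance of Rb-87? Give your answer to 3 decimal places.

Writing the weighted mean with unknown fraction x of Rb-85:
84.91179·x + 86.90918·(1 − x) = 85.46766
(84.91179 − 86.90918)·x = 85.46766 − 86.90918
x = -1.44152 / -1.99739 = 0.72170 → 72.170% Rb-85, 27.830% Rb-87.

27.830%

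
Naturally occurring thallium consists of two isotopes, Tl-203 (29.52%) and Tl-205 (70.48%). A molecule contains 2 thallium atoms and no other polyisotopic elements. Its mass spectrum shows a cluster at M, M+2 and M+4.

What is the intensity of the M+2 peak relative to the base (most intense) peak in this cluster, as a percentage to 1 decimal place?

(0.2952 + 0.7048)^2 gives M 0.0871, M+2 0.4161, M+4 0.4967; the largest is M+4.
P(M+4) = C(2,2) × 0.2952^0 × 0.7048^2 = 1 × 1.0000 × 0.49674304 = 0.496743 (base)
P(M+2) = C(2,1) × 0.2952^1 × 0.7048^1 = 2 × 0.2952 × 0.7048 = 0.416114
Relative intensity = 0.416114 / 0.496743 × 100 = 83.8

83.8%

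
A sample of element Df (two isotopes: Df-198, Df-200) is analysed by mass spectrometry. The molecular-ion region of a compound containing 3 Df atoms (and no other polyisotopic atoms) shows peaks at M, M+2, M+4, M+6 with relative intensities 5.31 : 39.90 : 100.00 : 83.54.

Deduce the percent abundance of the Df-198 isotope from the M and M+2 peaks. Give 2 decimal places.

Write p for the Df-198 fraction. I(M+2)/I(M) = [C(3,1)·p^2·(1−p)] / p^3 = 3·(1−p)/p = 39.90/5.31 = 7.5141
(1−p)/p = 7.5141/3 = 2.5047  ⇒  p = 1/(1 + 2.5047) = 0.2853
Df-198: 28.53%, Df-200: 71.47%.

28.53%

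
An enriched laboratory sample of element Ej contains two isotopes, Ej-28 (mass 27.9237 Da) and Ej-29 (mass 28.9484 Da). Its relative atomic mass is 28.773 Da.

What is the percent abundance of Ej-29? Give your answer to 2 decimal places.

Writing the weighted mean with unknown fraction x of Ej-28:
27.9237·x + 28.9484·(1 − x) = 28.773
(27.9237 − 28.9484)·x = 28.773 − 28.9484
x = -0.1754 / -1.0247 = 0.17117 → 17.12% Ej-28, 82.88% Ej-29.

82.88%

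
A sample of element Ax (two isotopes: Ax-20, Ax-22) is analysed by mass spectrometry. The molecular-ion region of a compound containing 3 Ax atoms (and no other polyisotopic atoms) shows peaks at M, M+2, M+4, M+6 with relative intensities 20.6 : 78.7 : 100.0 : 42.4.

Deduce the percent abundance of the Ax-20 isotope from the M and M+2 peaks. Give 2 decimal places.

Write p for the Ax-20 fraction. I(M+2)/I(M) = [C(3,1)·p^2·(1−p)] / p^3 = 3·(1−p)/p = 78.7/20.6 = 3.8204
(1−p)/p = 3.8204/3 = 1.2735  ⇒  p = 1/(1 + 1.2735) = 0.4399
Ax-20: 43.99%, Ax-22: 56.01%.

43.99%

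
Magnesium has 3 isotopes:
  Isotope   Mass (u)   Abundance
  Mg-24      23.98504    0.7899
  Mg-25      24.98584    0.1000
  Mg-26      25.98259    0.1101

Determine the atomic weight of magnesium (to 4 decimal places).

24.3051 u

The abundance-weighted mean is 0.7899 × 23.98504 + 0.1000 × 24.98584 + 0.1101 × 25.98259
= 18.945783 + 2.498584 + 2.860683 = 24.305050 u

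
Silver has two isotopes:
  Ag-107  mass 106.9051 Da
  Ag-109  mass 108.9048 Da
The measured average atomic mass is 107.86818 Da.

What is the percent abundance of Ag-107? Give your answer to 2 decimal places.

51.84%

Let x be the fractional abundance of Ag-107; then Ag-109 has abundance 1 − x.
106.9051·x + 108.9048·(1 − x) = 107.86818
(106.9051 − 108.9048)·x = 107.86818 − 108.9048
x = -1.03662 / -1.9997 = 0.51839 → 51.84% Ag-107, 48.16% Ag-109.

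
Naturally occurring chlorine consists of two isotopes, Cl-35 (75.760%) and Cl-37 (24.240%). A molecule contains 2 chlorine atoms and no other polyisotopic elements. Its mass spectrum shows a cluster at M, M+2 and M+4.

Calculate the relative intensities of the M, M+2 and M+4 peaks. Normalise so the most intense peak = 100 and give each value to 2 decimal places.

Expanding (0.75760 + 0.24240)^2:
P(M) = 0.75760^2 = 0.573958
P(M+2) = 2 × 0.75760^1 × 0.24240^1 = 0.367284
P(M+4) = 0.24240^2 = 0.058758
The M peak is largest (0.573958); scaling to 100 gives 100.00 : 63.99 : 10.24.

100.00 : 63.99 : 10.24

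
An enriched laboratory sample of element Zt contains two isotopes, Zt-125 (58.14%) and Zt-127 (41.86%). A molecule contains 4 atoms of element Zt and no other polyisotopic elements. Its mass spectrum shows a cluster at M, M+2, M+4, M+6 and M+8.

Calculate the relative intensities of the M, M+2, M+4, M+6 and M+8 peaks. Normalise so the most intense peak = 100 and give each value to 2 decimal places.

32.15 : 92.59 : 100.00 : 48.00 : 8.64

Expanding (0.5814 + 0.4186)^4:
P(M) = 0.5814^4 = 0.114262
P(M+2) = 4 × 0.5814^3 × 0.4186^1 = 0.329067
P(M+4) = 6 × 0.5814^2 × 0.4186^2 = 0.355386
P(M+6) = 4 × 0.5814^1 × 0.4186^3 = 0.170582
P(M+8) = 0.4186^4 = 0.030704
The M+4 peak is largest (0.355386); scaling to 100 gives 32.15 : 92.59 : 100.00 : 48.00 : 8.64.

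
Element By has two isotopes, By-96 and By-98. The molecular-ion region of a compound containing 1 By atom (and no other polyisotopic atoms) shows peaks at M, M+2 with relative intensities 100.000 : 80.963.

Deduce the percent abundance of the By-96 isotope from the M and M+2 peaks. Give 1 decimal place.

55.3%

Let p = fractional abundance of By-96. I(M+2)/I(M) = [C(1,1)·p^0·(1−p)] / p^1 = 1·(1−p)/p = 80.963/100.000 = 0.8096
(1−p)/p = 0.8096/1 = 0.8096  ⇒  p = 1/(1 + 0.8096) = 0.5526
By-96: 55.3%, By-98: 44.7%.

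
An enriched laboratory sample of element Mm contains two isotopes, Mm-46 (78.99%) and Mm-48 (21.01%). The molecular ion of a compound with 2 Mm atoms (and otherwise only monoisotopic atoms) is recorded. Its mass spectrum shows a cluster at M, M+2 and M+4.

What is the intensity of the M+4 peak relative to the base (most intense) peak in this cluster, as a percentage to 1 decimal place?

(0.7899 + 0.2101)^2 gives M 0.6239, M+2 0.3319, M+4 0.0441; the largest is M.
P(M) = C(2,0) × 0.7899^2 × 0.2101^0 = 1 × 0.62394201 × 1.0000 = 0.623942 (base)
P(M+4) = C(2,2) × 0.7899^0 × 0.2101^2 = 1 × 1.0000 × 0.04414201 = 0.044142
Relative intensity = 0.044142 / 0.623942 × 100 = 7.1

7.1%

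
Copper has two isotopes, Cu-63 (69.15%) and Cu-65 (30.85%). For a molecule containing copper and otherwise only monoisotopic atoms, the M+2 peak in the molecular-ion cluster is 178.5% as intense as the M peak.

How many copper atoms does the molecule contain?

4

With n Cu atoms, P(M+2)/P(M) = C(n,1)·p^(n−1)q / p^n = n·q/p = n · 0.3085/0.6915.
n = 1.785 × 0.6915/0.3085 = 4.00 ≈ 4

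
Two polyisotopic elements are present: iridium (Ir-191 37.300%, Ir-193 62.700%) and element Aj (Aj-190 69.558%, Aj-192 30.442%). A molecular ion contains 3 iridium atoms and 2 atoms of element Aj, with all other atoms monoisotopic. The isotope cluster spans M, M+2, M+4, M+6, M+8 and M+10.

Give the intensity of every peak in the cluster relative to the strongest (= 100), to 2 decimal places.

Iridium pattern (n=3): 0.05189512 : 0.26170165 : 0.43991135 : 0.24649188
Element Aj pattern (n=2): 0.48383154 : 0.42349693 : 0.09267154
Convolve the two distributions (both contribute in 2-u steps):
  M: 0.05189512×0.48383154 = 0.025108
  M+2: 0.05189512×0.42349693 + 0.26170165×0.48383154 = 0.148597
  M+4: 0.05189512×0.09267154 + 0.26170165×0.42349693 + 0.43991135×0.48383154 = 0.328482
  M+6: 0.26170165×0.09267154 + 0.43991135×0.42349693 + 0.24649188×0.48383154 = 0.329814
  M+8: 0.43991135×0.09267154 + 0.24649188×0.42349693 = 0.145156
  M+10: 0.24649188×0.09267154 = 0.022843
Scale to base peak (0.329814) = 100: 7.61 : 45.05 : 99.60 : 100.00 : 44.01 : 6.93

7.61 : 45.05 : 99.60 : 100.00 : 44.01 : 6.93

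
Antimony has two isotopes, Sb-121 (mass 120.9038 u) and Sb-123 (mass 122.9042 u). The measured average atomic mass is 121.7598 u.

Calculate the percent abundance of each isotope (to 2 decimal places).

Writing the weighted mean with unknown fraction x of Sb-121:
120.9038·x + 122.9042·(1 − x) = 121.7598
(120.9038 − 122.9042)·x = 121.7598 − 122.9042
x = -1.1444 / -2.0004 = 0.57209 → 57.21% Sb-121, 42.79% Sb-123.

Sb-121: 57.21%, Sb-123: 42.79%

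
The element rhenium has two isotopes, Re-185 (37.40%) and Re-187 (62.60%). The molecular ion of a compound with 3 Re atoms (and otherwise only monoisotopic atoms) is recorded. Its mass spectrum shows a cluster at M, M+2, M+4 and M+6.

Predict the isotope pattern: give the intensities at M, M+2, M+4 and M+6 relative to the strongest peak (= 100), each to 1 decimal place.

Each Re atom is independently Re-185 (p = 0.3740) or Re-187 (q = 0.6260); the cluster is the binomial expansion (p + q)^3.
P(M) = 0.3740^3 = 0.052314
P(M+2) = 3 × 0.3740^2 × 0.6260^1 = 0.262687
P(M+4) = 3 × 0.3740^1 × 0.6260^2 = 0.439685
P(M+6) = 0.6260^3 = 0.245314
The M+4 peak is largest (0.439685); scaling to 100 gives 11.9 : 59.7 : 100.0 : 55.8.

11.9 : 59.7 : 100.0 : 55.8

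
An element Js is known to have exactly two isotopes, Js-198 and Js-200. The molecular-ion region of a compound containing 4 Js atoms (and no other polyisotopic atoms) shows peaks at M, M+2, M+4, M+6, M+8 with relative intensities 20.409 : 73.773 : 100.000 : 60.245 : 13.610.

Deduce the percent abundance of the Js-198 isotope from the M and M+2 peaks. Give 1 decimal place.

Write p for the Js-198 fraction. I(M+2)/I(M) = [C(4,1)·p^3·(1−p)] / p^4 = 4·(1−p)/p = 73.773/20.409 = 3.6147
(1−p)/p = 3.6147/4 = 0.9037  ⇒  p = 1/(1 + 0.9037) = 0.5253
Js-198: 52.5%, Js-200: 47.5%.

52.5%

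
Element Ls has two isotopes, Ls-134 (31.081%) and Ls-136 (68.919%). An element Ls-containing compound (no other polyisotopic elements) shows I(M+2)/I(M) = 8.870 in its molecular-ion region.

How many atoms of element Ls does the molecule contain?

4

The M+2/M ratio from n Ls atoms is n · q/p = n · 0.68919/0.31081.
n = 8.870 × 0.31081/0.68919 = 4.00 ≈ 4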